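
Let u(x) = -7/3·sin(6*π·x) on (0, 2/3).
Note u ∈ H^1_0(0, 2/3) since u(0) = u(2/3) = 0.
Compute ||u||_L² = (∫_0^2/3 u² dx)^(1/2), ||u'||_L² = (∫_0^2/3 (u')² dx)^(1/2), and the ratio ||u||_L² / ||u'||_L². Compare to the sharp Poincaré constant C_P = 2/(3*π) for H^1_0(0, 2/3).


||u||_L² / ||u'||_L² = 1/(6*π) < C_P = 2/(3*π).

u(x) = -7/3·sin(6*π·x), so u'(x) = -14*π*cos(6*π*x).
Writing u(x) = A·sin(kπx/L) with A = -7/3 and k = 4, use ∫_0^L sin²(kπx/L) dx = L/2 and ∫_0^L cos²(kπx/L) dx = L/2.
u² = 49/9·sin²(6*π·x) and (u')² = 196*π^2·cos²(6*π·x), and each of sin², cos² integrates to L/2 = 1/3 over (0, 2/3).
∫_0^2/3 u² dx = 49/27, so ||u||_L² = 7*sqrt(3)/9.
∫_0^2/3 (u')² dx = 196*π^2/3, so ||u'||_L² = 14*sqrt(3)*π/3.
Ratio ||u||_L² / ||u'||_L² = 1/(6*π).
Sharp Poincaré constant on H^1_0(0, 2/3) is C_P = L/π = 2/(3*π), achieved by sin(3*π/2·x).
This is the k = 4 harmonic; the ratio L/(kπ) is strictly less than C_P = L/π, consistent with the sharp inequality ||u||_L² ≤ C_P ||u'||_L².


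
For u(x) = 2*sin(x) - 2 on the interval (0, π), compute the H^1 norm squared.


||u||_{H^1(0,π)}^2 = -16 + 8*π

u'(x) = 2*cos(x).
Expand u² and (u')² and integrate term by term on (0, π), using: for integers n ≥ 1, ∫_0^π sin²(nx) dx = ∫_0^π cos²(nx) dx = π/2; for n ≠ n', ∫_0^π sin(nx)sin(n'x) dx = ∫_0^π cos(nx)cos(n'x) dx = 0; and by product-to-sum, ∫_0^π sin(nx)cos(n'x) dx = ½∫_0^π [sin((n+n')x) + sin((n−n')x)] dx, which is 0 when n+n' is even and 2n/(n²−n'²) when n+n' is odd (it need not vanish on (0, π)). For the constant mode: ∫_0^π 1 dx = π, ∫_0^π cos(nx) dx = 0, ∫_0^π sin(nx) dx = (1−(−1)^n)/n.
  u² squared terms: (-2)²·∫1 dx = 4·π = 4*π;  (2)²·∫sin(x)² dx = 4·π/2 = 2*π.
  u² cross terms: 2·(-2)·(2)·∫1·sin(x) dx = -8·(2) = -16.
  So ∫_0^π u² dx = 4*π + 2*π − 16 = -16 + 6*π.
  (u')² squared terms: (2)²·∫cos(x)² dx = 4·π/2 = 2*π.
  So ∫_0^π (u')² dx = 2*π.
||u||_{H^1}^2 = (-16 + 6*π) + (2*π) = -16 + 8*π.


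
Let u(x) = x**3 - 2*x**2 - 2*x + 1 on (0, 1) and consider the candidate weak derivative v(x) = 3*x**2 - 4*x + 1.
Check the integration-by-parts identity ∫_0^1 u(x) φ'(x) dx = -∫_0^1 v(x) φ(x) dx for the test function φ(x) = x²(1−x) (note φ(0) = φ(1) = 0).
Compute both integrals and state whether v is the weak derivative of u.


LHS = 4/15, RHS = 1/60. No, v is not the weak derivative of u.

u(x) = x**3 - 2*x**2 - 2*x + 1, classical derivative u'(x) = 3*x**2 - 4*x - 2.
φ(x) = x²(1−x), so φ'(x) = x*(2 - 3*x).
Note φ(0) = φ(1) = 0, so the boundary term u·φ vanishes.
LHS = ∫_0^1 u(x) φ'(x) dx = ∫_0^1 (-3*x^5 + 8*x^4 + 2*x^3 - 7*x^2 + 2*x) dx. Term by term:
  ∫_0^1 -3*x^5 dx = -1/2;  ∫_0^1 8*x^4 dx = 8/5;  ∫_0^1 2*x^3 dx = 1/2;
  ∫_0^1 -7*x^2 dx = -7/3;  ∫_0^1 2*x dx = 1.
Sum: -1/2 + 8/5 + 1/2 − 7/3 + 1 = 4/15.
So LHS = 4/15.
∫_0^1 v(x) φ(x) dx = ∫_0^1 (-3*x^5 + 7*x^4 - 5*x^3 + x^2) dx. Term by term:
  ∫_0^1 -3*x^5 dx = -1/2;  ∫_0^1 7*x^4 dx = 7/5;  ∫_0^1 -5*x^3 dx = -5/4;
  ∫_0^1 x^2 dx = 1/3.
Sum: -1/2 + 7/5 − 5/4 + 1/3 = -1/60.
So RHS = -∫_0^1 v(x) φ(x) dx = 1/60.
LHS − RHS = 1/4 ≠ 0, so the identity fails.
(For a valid weak derivative the identity must hold for EVERY test function, in particular this one. The failure shows v is NOT the weak derivative of u.)
Correct weak derivative would be u'(x) = 3*x**2 - 4*x - 2.


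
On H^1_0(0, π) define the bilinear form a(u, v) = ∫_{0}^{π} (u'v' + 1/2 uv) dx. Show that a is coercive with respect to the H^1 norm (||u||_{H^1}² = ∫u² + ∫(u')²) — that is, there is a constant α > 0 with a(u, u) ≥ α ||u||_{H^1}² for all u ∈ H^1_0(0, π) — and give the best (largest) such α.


α = 3/4

Coercivity of a(·,·) on H^1_0(0, π) means a(u, u) ≥ α ||u||_{H^1}² for every u ∈ H^1_0.
The interval has length L = π, and Poincaré/coercivity depend only on L. Here a(u, u) = ∫(u')² + (1/2)·∫u².
Here 0 < c = 1/2 < 1. The condition a(u,u) ≥ α||u||_{H^1}² reads (1−α)∫(u')² ≥ (α−c)∫u². Any admissible α is ≤ 1 (rapidly oscillating u have ∫u²/∫(u')² → 0), and α = 1 would force 0 ≥ (1−c)∫u², impossible since c < 1; so 1−α > 0. By the sharp Poincaré inequality on H^1_0 of an interval of length L, ∫(u')² ≥ (π/L)²∫u² with equality for the first sine mode sin(π(x−x₀)/L) (x₀ the left endpoint), so the inequality holds for all u iff (1−α)(π/L)² ≥ α − c, i.e. α ≤ ((π/L)² + c)/((π/L)² + 1) = (1 + c(L/π)²)/(1 + (L/π)²). With (π/L)² = 1 and c = 1/2, the largest admissible constant is α = ((π/L)² + c)/((π/L)² + 1).
Simplifying, α = 3/4.


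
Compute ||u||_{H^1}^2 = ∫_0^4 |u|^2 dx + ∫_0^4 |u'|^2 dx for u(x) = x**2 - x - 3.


||u||_{H^1}^2 = 1672/15

The H^1 norm (squared) on an interval (0, L) is
  ||u||_{H^1}^2 = ∫_0^L u(x)^2 dx + ∫_0^L u'(x)^2 dx.
Compute u'(x) = 2*x - 1.
Then u(x)^2 = x**4 - 2*x**3 - 5*x**2 + 6*x + 9 and u'(x)^2 = 4*x**2 - 4*x + 1.
Integrate each monomial from 0 to 4 using ∫_0^4 c·x^n dx = c·4^(n+1)/(n+1):
  ∫_0^4 u(x)^2 dx = ∫_0^4 (x^4 - 2*x^3 - 5*x^2 + 6*x + 9) dx. Term by term:
    ∫_0^4 x^4 dx = 1024/5;  ∫_0^4 -2*x^3 dx = -128;  ∫_0^4 -5*x^2 dx = -320/3;
    ∫_0^4 6*x dx = 48;  ∫_0^4 9 dx = 36.
  Sum: 1024/5 − 128 − 320/3 + 48 + 36 = 812/15.
  ∫_0^4 u'(x)^2 dx = ∫_0^4 (4*x^2 - 4*x + 1) dx. Term by term:
    ∫_0^4 4*x^2 dx = 256/3;  ∫_0^4 -4*x dx = -32;  ∫_0^4 1 dx = 4.
  Sum: 256/3 − 32 + 4 = 172/3.
Adding: ||u||_{H^1}^2 = 812/15 + 172/3 = 1672/15.


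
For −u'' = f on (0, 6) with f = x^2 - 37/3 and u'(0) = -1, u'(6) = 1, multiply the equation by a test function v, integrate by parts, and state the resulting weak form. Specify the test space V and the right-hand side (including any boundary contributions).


V = H^1(0, 6) (v unrestricted at boundary; u is determined up to an additive constant); weak form: ∫_0^6 u'v' dx = ∫_0^6 (x^2 - 37/3) v dx + v(6) + v(0) for all v ∈ V.

Multiply both sides by a test function v and integrate from 0 to 6:
  ∫_0^6 −u''(x) v(x) dx = ∫_0^6 f(x) v(x) dx.
Integrate the LHS by parts once:
  ∫_0^6 −u'' v dx = −[u'(x) v(x)]_0^6 + ∫_0^6 u'(x) v'(x) dx.
Thus ∫_0^6 u'(x) v'(x) dx = ∫_0^6 f(x) v(x) dx + [u'(x) v(x)]_0^6.
Choose V so that boundary terms are either known or forced to vanish.
u has inhomogeneous Neumann u'(0) = -1, u'(6) = 1. [u' v]_0^6 = (1)·v(6) − (-1)·v(0) = v(6) + v(0). Take V = H^1(0, 6); boundary term becomes part of RHS.
Weak formulation: find u (satisfying any essential BC) such that ∫_0^6 u'(x) v'(x) dx = ∫_0^6 f v dx + v(6) + v(0) for all v ∈ V (Neumann data are natural BCs: they enter the RHS as boundary terms).
Substituting f(x) = x^2 - 37/3, the right-hand side is ∫_0^6 (x^2 - 37/3) v dx + v(6) + v(0).
Compatibility check (pure Neumann): taking v ≡ 1 ∈ V gives 0 = ∫_0^6 f dx + (1) − (-1), i.e. ∫_0^6 f dx must equal u'(0) − u'(6) = -2. Indeed ∫_0^6 (x^2 - 37/3) dx = -2, so the data are compatible. The solution is then unique only up to an additive constant (fix it e.g. by requiring ∫_0^6 u dx = 0).


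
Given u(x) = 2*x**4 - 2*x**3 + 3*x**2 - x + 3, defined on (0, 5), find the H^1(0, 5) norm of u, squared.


||u||_{H^1}^2 = 146512825/126

The H^1 norm (squared) on an interval (0, L) is
  ||u||_{H^1}^2 = ∫_0^L u(x)^2 dx + ∫_0^L u'(x)^2 dx.
Compute u'(x) = 8*x**3 - 6*x**2 + 6*x - 1.
Then u(x)^2 = 4*x**8 - 8*x**7 + 16*x**6 - 16*x**5 + 25*x**4 - 18*x**3 + 19*x**2 - 6*x + 9 and u'(x)^2 = 64*x**6 - 96*x**5 + 132*x**4 - 88*x**3 + 48*x**2 - 12*x + 1.
Integrate each monomial from 0 to 5 using ∫_0^5 c·x^n dx = c·5^(n+1)/(n+1):
  ∫_0^5 u(x)^2 dx = ∫_0^5 (4*x^8 - 8*x^7 + 16*x^6 - 16*x^5 + 25*x^4 - 18*x^3 + 19*x^2 - 6*x + 9) dx. Term by term:
    ∫_0^5 4*x^8 dx = 7812500/9;  ∫_0^5 -8*x^7 dx = -390625;  ∫_0^5 16*x^6 dx = 1250000/7;
    ∫_0^5 -16*x^5 dx = -125000/3;  ∫_0^5 25*x^4 dx = 15625;  ∫_0^5 -18*x^3 dx = -5625/2;
    ∫_0^5 19*x^2 dx = 2375/3;  ∫_0^5 -6*x dx = -75;  ∫_0^5 9 dx = 45.
  Sum: 7812500/9 − 390625 + 1250000/7 − 125000/3 + 15625 − 5625/2 + 2375/3 − 75 + 45 = 79116595/126.
  ∫_0^5 u'(x)^2 dx = ∫_0^5 (64*x^6 - 96*x^5 + 132*x^4 - 88*x^3 + 48*x^2 - 12*x + 1) dx. Term by term:
    ∫_0^5 64*x^6 dx = 5000000/7;  ∫_0^5 -96*x^5 dx = -250000;  ∫_0^5 132*x^4 dx = 82500;
    ∫_0^5 -88*x^3 dx = -13750;  ∫_0^5 48*x^2 dx = 2000;  ∫_0^5 -12*x dx = -150;
    ∫_0^5 1 dx = 5.
  Sum: 5000000/7 − 250000 + 82500 − 13750 + 2000 − 150 + 5 = 3744235/7.
Adding: ||u||_{H^1}^2 = 79116595/126 + 3744235/7 = 146512825/126.


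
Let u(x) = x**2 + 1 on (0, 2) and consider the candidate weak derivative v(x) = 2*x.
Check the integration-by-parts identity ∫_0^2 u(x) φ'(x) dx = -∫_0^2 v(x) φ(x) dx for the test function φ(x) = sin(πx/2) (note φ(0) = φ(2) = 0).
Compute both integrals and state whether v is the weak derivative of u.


LHS = -8/π, RHS = -8/π. Yes, v = u' weakly.

u(x) = x**2 + 1, classical derivative u'(x) = 2*x.
φ(x) = sin(πx/2), so φ'(x) = π*cos(π*x/2)/2.
Note φ(0) = φ(2) = 0, so the boundary term u·φ vanishes.
LHS = ∫_0^2 u(x) φ'(x) dx = ∫_0^2 (π*x^2*cos(π*x/2)/2 + π*cos(π*x/2)/2) dx. Term by term:
  ∫_0^2 π*cos(π*x/2)/2 dx = 0;  ∫_0^2 π*x^2*cos(π*x/2)/2 dx = -8/π.
Sum: 0 − 8/π = -8/π.
So LHS = -8/π.
∫_0^2 v(x) φ(x) dx = ∫_0^2 (2*x*sin(π*x/2)) dx. Term by term:
  ∫_0^2 2*x*sin(π*x/2) dx = 8/π.
So RHS = -∫_0^2 v(x) φ(x) dx = -8/π.
LHS = RHS, so the identity holds for this test φ.
Moreover u is smooth here and v(x) = u'(x) = 2*x pointwise, so the identity holds for every test function. Hence v is the weak derivative of u.


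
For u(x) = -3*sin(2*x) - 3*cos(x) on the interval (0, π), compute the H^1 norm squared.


||u||_{H^1(0,π)}^2 = 48 + 63*π/2

u'(x) = 3*sin(x) - 6*cos(2*x).
Expand u² and (u')² and integrate term by term on (0, π), using: for integers n ≥ 1, ∫_0^π sin²(nx) dx = ∫_0^π cos²(nx) dx = π/2; for n ≠ n', ∫_0^π sin(nx)sin(n'x) dx = ∫_0^π cos(nx)cos(n'x) dx = 0; and by product-to-sum, ∫_0^π sin(nx)cos(n'x) dx = ½∫_0^π [sin((n+n')x) + sin((n−n')x)] dx, which is 0 when n+n' is even and 2n/(n²−n'²) when n+n' is odd (it need not vanish on (0, π)).
  u² squared terms: (-3)²·∫cos(x)² dx = 9·π/2 = 9*π/2;  (-3)²·∫sin(2x)² dx = 9·π/2 = 9*π/2.
  u² cross terms: 2·(-3)·(-3)·∫cos(x)·sin(2x) dx = 18·(4/3) = 24.
  So ∫_0^π u² dx = 9*π/2 + 9*π/2 + 24 = 24 + 9*π.
  (u')² squared terms: (-6)²·∫cos(2x)² dx = 36·π/2 = 18*π;  (3)²·∫sin(x)² dx = 9·π/2 = 9*π/2.
  (u')² cross terms: 2·(-6)·(3)·∫cos(2x)·sin(x) dx = -36·(-2/3) = 24.
  So ∫_0^π (u')² dx = 18*π + 9*π/2 + 24 = 24 + 45*π/2.
||u||_{H^1}^2 = (24 + 9*π) + (24 + 45*π/2) = 48 + 63*π/2.


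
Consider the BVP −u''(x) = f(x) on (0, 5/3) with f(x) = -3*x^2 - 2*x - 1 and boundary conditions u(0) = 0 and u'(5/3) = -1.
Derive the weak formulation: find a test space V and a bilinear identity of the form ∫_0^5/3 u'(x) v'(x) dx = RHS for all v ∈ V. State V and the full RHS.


V = {v ∈ H^1(0, 5/3) : v(0) = 0} (test functions vanish at x = 0 where u is specified); weak form: ∫_0^5/3 u'v' dx = ∫_0^5/3 (-3*x^2 - 2*x - 1) v dx − v(5/3) for all v ∈ V.

Multiply both sides by a test function v and integrate from 0 to 5/3:
  ∫_0^5/3 −u''(x) v(x) dx = ∫_0^5/3 f(x) v(x) dx.
Integrate the LHS by parts once:
  ∫_0^5/3 −u'' v dx = −[u'(x) v(x)]_0^5/3 + ∫_0^5/3 u'(x) v'(x) dx.
Thus ∫_0^5/3 u'(x) v'(x) dx = ∫_0^5/3 f(x) v(x) dx + [u'(x) v(x)]_0^5/3.
Choose V so that boundary terms are either known or forced to vanish.
Mixed BC: u(0) = 0 (Dirichlet) and u'(5/3) = -1 (Neumann). Define V = {v ∈ H^1(0, 5/3) : v(0) = 0}. Then [u' v]_0^5/3 = u'(5/3)·v(5/3) − u'(0)·0 = − v(5/3).
Weak formulation: find u (satisfying any essential BC) such that ∫_0^5/3 u'(x) v'(x) dx = ∫_0^5/3 f v dx − v(5/3) for all v ∈ V (Dirichlet at 0 absorbed into V; Neumann datum at x = 5/3 contributes the boundary term).
Substituting f(x) = -3*x^2 - 2*x - 1, the right-hand side is ∫_0^5/3 (-3*x^2 - 2*x - 1) v dx − v(5/3).


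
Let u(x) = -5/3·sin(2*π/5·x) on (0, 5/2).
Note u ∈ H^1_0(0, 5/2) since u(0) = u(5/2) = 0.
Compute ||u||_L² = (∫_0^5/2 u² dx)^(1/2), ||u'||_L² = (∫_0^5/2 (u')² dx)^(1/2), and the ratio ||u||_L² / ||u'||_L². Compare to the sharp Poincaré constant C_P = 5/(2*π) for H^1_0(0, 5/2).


||u||_L² / ||u'||_L² = 5/(2*π) = C_P.

u(x) = -5/3·sin(2*π/5·x), so u'(x) = -2*π*cos(2*π*x/5)/3.
Writing u(x) = A·sin(kπx/L) with A = -5/3 and k = 1, use ∫_0^L sin²(kπx/L) dx = L/2 and ∫_0^L cos²(kπx/L) dx = L/2.
u² = 25/9·sin²(2*π/5·x) and (u')² = 4*π^2/9·cos²(2*π/5·x), and each of sin², cos² integrates to L/2 = 5/4 over (0, 5/2).
∫_0^5/2 u² dx = 125/36, so ||u||_L² = 5*sqrt(5)/6.
∫_0^5/2 (u')² dx = 5*π^2/9, so ||u'||_L² = sqrt(5)*π/3.
Ratio ||u||_L² / ||u'||_L² = 5/(2*π).
Sharp Poincaré constant on H^1_0(0, 5/2) is C_P = L/π = 5/(2*π), achieved by sin(2*π/5·x).
This is the k = 1 eigenfunction (up to amplitude), so the ratio equals the sharp Poincaré constant exactly.


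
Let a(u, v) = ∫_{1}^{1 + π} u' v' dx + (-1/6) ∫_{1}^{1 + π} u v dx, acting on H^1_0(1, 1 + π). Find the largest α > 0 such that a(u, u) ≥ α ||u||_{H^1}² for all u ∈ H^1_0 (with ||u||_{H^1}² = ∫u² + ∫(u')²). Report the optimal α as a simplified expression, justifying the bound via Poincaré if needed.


α = 5/12

Coercivity of a(·,·) on H^1_0(1, 1 + π) means a(u, u) ≥ α ||u||_{H^1}² for every u ∈ H^1_0.
The interval has length L = π, and Poincaré/coercivity depend only on L. Here a(u, u) = ∫(u')² + (-1/6)·∫u².
Here c = -1/6 < 0 with |c| < (π/L)² = 1, so coercivity still holds. The condition a(u,u) ≥ α||u||_{H^1}² reads (1−α)∫(u')² ≥ (α−c)∫u². Any admissible α is ≤ 1 (rapidly oscillating u have ∫u²/∫(u')² → 0), and α = 1 would force 0 ≥ (1−c)∫u², impossible since c < 1; so 1−α > 0. By the sharp Poincaré inequality on H^1_0 of an interval of length L, ∫(u')² ≥ (π/L)²∫u² with equality for the first sine mode sin(π(x−x₀)/L) (x₀ the left endpoint), so the inequality holds for all u iff (1−α)(π/L)² ≥ α − c, i.e. α ≤ ((π/L)² + c)/((π/L)² + 1) = (1 + c(L/π)²)/(1 + (L/π)²). (Direct route, valid since c ≤ 0: Poincaré gives c∫u² ≥ c(L/π)²∫(u')², so a(u,u) ≥ (1 + c(L/π)²)∫(u')², while ||u||_{H^1}² ≤ (1 + (L/π)²)∫(u')²; dividing yields the same α.) With (π/L)² = 1 and c = -1/6, the largest admissible constant is α = ((π/L)² + c)/((π/L)² + 1).
Simplifying, α = 5/12.


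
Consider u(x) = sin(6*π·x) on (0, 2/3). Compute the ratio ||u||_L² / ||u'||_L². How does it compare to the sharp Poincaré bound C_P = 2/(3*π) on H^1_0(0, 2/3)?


||u||_L² / ||u'||_L² = 1/(6*π) < C_P = 2/(3*π).

u(x) = sin(6*π·x), so u'(x) = 6*π*cos(6*π*x).
Writing u(x) = A·sin(kπx/L) with A = 1 and k = 4, use ∫_0^L sin²(kπx/L) dx = L/2 and ∫_0^L cos²(kπx/L) dx = L/2.
u² = 1·sin²(6*π·x) and (u')² = 36*π^2·cos²(6*π·x), and each of sin², cos² integrates to L/2 = 1/3 over (0, 2/3).
∫_0^2/3 u² dx = 1/3, so ||u||_L² = sqrt(3)/3.
∫_0^2/3 (u')² dx = 12*π^2, so ||u'||_L² = 2*sqrt(3)*π.
Ratio ||u||_L² / ||u'||_L² = 1/(6*π).
Sharp Poincaré constant on H^1_0(0, 2/3) is C_P = L/π = 2/(3*π), achieved by sin(3*π/2·x).
This is the k = 4 harmonic; the ratio L/(kπ) is strictly less than C_P = L/π, consistent with the sharp inequality ||u||_L² ≤ C_P ||u'||_L².


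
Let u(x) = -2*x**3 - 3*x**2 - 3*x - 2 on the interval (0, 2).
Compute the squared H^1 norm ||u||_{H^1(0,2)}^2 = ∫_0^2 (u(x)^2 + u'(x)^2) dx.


||u||_{H^1}^2 = 46478/35

The H^1 norm (squared) on an interval (0, L) is
  ||u||_{H^1}^2 = ∫_0^L u(x)^2 dx + ∫_0^L u'(x)^2 dx.
Compute u'(x) = -6*x**2 - 6*x - 3.
Then u(x)^2 = 4*x**6 + 12*x**5 + 21*x**4 + 26*x**3 + 21*x**2 + 12*x + 4 and u'(x)^2 = 36*x**4 + 72*x**3 + 72*x**2 + 36*x + 9.
Integrate each monomial from 0 to 2 using ∫_0^2 c·x^n dx = c·2^(n+1)/(n+1):
  ∫_0^2 u(x)^2 dx = ∫_0^2 (4*x^6 + 12*x^5 + 21*x^4 + 26*x^3 + 21*x^2 + 12*x + 4) dx. Term by term:
    ∫_0^2 4*x^6 dx = 512/7;  ∫_0^2 12*x^5 dx = 128;  ∫_0^2 21*x^4 dx = 672/5;
    ∫_0^2 26*x^3 dx = 104;  ∫_0^2 21*x^2 dx = 56;  ∫_0^2 12*x dx = 24;
    ∫_0^2 4 dx = 8.
  Sum: 512/7 + 128 + 672/5 + 104 + 56 + 24 + 8 = 18464/35.
  ∫_0^2 u'(x)^2 dx = ∫_0^2 (36*x^4 + 72*x^3 + 72*x^2 + 36*x + 9) dx. Term by term:
    ∫_0^2 36*x^4 dx = 1152/5;  ∫_0^2 72*x^3 dx = 288;  ∫_0^2 72*x^2 dx = 192;
    ∫_0^2 36*x dx = 72;  ∫_0^2 9 dx = 18.
  Sum: 1152/5 + 288 + 192 + 72 + 18 = 4002/5.
Adding: ||u||_{H^1}^2 = 18464/35 + 4002/5 = 46478/35.


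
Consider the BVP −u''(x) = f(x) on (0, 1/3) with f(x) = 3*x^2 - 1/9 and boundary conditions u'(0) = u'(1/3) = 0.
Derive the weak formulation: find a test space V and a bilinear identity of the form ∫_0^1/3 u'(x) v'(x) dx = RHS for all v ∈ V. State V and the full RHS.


V = H^1(0, 1/3) (no boundary constraint on v; u is determined up to an additive constant); weak form: ∫_0^1/3 u'v' dx = ∫_0^1/3 (3*x^2 - 1/9) v dx for all v ∈ V.

Multiply both sides by a test function v and integrate from 0 to 1/3:
  ∫_0^1/3 −u''(x) v(x) dx = ∫_0^1/3 f(x) v(x) dx.
Integrate the LHS by parts once:
  ∫_0^1/3 −u'' v dx = −[u'(x) v(x)]_0^1/3 + ∫_0^1/3 u'(x) v'(x) dx.
Thus ∫_0^1/3 u'(x) v'(x) dx = ∫_0^1/3 f(x) v(x) dx + [u'(x) v(x)]_0^1/3.
Choose V so that boundary terms are either known or forced to vanish.
u has homogeneous Neumann: u'(0) = u'(1/3) = 0. So [u' v]_0^1/3 = 0·v(1/3) − 0·v(0) = 0 for any v; take V = H^1(0, 1/3).
Weak formulation: find u (satisfying any essential BC) such that ∫_0^1/3 u'(x) v'(x) dx = ∫_0^1/3 f v dx for all v ∈ V (homogeneous Neumann, so boundary terms vanish).
Substituting f(x) = 3*x^2 - 1/9, the right-hand side is ∫_0^1/3 (3*x^2 - 1/9) v dx.
Compatibility check (pure Neumann): taking v ≡ 1 ∈ V gives 0 = ∫_0^1/3 f dx + (0) − (0), i.e. ∫_0^1/3 f dx must equal u'(0) − u'(1/3) = 0. Indeed ∫_0^1/3 (3*x^2 - 1/9) dx = 0, so the data are compatible. The solution is then unique only up to an additive constant (fix it e.g. by requiring ∫_0^1/3 u dx = 0).


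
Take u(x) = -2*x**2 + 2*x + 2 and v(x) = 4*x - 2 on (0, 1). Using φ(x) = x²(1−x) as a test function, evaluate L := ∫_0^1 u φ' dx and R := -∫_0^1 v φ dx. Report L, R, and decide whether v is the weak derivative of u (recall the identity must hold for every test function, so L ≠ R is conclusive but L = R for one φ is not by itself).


LHS = 1/30, RHS = -1/30. No, v is not the weak derivative of u.

u(x) = -2*x**2 + 2*x + 2, classical derivative u'(x) = 2 - 4*x.
φ(x) = x²(1−x), so φ'(x) = x*(2 - 3*x).
Note φ(0) = φ(1) = 0, so the boundary term u·φ vanishes.
LHS = ∫_0^1 u(x) φ'(x) dx = ∫_0^1 (6*x^4 - 10*x^3 - 2*x^2 + 4*x) dx. Term by term:
  ∫_0^1 6*x^4 dx = 6/5;  ∫_0^1 -10*x^3 dx = -5/2;  ∫_0^1 -2*x^2 dx = -2/3;
  ∫_0^1 4*x dx = 2.
Sum: 6/5 − 5/2 − 2/3 + 2 = 1/30.
So LHS = 1/30.
∫_0^1 v(x) φ(x) dx = ∫_0^1 (-4*x^4 + 6*x^3 - 2*x^2) dx. Term by term:
  ∫_0^1 -4*x^4 dx = -4/5;  ∫_0^1 6*x^3 dx = 3/2;  ∫_0^1 -2*x^2 dx = -2/3.
Sum: -4/5 + 3/2 − 2/3 = 1/30.
So RHS = -∫_0^1 v(x) φ(x) dx = -1/30.
LHS − RHS = 1/15 ≠ 0, so the identity fails.
(For a valid weak derivative the identity must hold for EVERY test function, in particular this one. The failure shows v is NOT the weak derivative of u.)
Correct weak derivative would be u'(x) = 2 - 4*x.


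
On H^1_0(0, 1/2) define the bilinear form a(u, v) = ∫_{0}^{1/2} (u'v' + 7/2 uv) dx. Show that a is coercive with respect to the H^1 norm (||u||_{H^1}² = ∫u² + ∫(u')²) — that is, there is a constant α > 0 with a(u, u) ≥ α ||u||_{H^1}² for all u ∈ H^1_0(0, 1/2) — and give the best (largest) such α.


α = 1

Coercivity of a(·,·) on H^1_0(0, 1/2) means a(u, u) ≥ α ||u||_{H^1}² for every u ∈ H^1_0.
The interval has length L = 1/2, and Poincaré/coercivity depend only on L. Here a(u, u) = ∫(u')² + (7/2)·∫u².
Here c = 7/2 ≥ 1, so a(u,u) = ∫(u')² + c∫u² ≥ ∫(u')² + ∫u² = ||u||_{H^1}², i.e. α = 1 works. No larger α is possible: a(u,u) ≥ α||u||_{H^1}² means (1−α)∫(u')² ≥ (α−c)∫u², and for the modes u_n = sin(nπ(x−x₀)/L) (x₀ the left endpoint) one has ∫u_n²/∫(u_n')² = (L/(nπ))² → 0, so a(u_n,u_n)/||u_n||_{H^1}² → 1. Hence the optimal constant is α = 1.
Therefore α = 1.


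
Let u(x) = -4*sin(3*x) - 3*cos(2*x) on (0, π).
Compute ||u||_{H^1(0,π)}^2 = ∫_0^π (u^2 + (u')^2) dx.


||u||_{H^1(0,π)}^2 = 144 + 205*π/2

u'(x) = 6*sin(2*x) - 12*cos(3*x).
Expand u² and (u')² and integrate term by term on (0, π), using: for integers n ≥ 1, ∫_0^π sin²(nx) dx = ∫_0^π cos²(nx) dx = π/2; for n ≠ n', ∫_0^π sin(nx)sin(n'x) dx = ∫_0^π cos(nx)cos(n'x) dx = 0; and by product-to-sum, ∫_0^π sin(nx)cos(n'x) dx = ½∫_0^π [sin((n+n')x) + sin((n−n')x)] dx, which is 0 when n+n' is even and 2n/(n²−n'²) when n+n' is odd (it need not vanish on (0, π)).
  u² squared terms: (-4)²·∫sin(3x)² dx = 16·π/2 = 8*π;  (-3)²·∫cos(2x)² dx = 9·π/2 = 9*π/2.
  u² cross terms: 2·(-4)·(-3)·∫sin(3x)·cos(2x) dx = 24·(6/5) = 144/5.
  So ∫_0^π u² dx = 8*π + 9*π/2 + 144/5 = 144/5 + 25*π/2.
  (u')² squared terms: (-12)²·∫cos(3x)² dx = 144·π/2 = 72*π;  (6)²·∫sin(2x)² dx = 36·π/2 = 18*π.
  (u')² cross terms: 2·(-12)·(6)·∫cos(3x)·sin(2x) dx = -144·(-4/5) = 576/5.
  So ∫_0^π (u')² dx = 72*π + 18*π + 576/5 = 576/5 + 90*π.
||u||_{H^1}^2 = (144/5 + 25*π/2) + (576/5 + 90*π) = 144 + 205*π/2.


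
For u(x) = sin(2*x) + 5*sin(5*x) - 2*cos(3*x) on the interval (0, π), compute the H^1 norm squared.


||u||_{H^1(0,π)}^2 = 32 + 695*π/2

u'(x) = 6*sin(3*x) + 2*cos(2*x) + 25*cos(5*x).
Expand u² and (u')² and integrate term by term on (0, π), using: for integers n ≥ 1, ∫_0^π sin²(nx) dx = ∫_0^π cos²(nx) dx = π/2; for n ≠ n', ∫_0^π sin(nx)sin(n'x) dx = ∫_0^π cos(nx)cos(n'x) dx = 0; and by product-to-sum, ∫_0^π sin(nx)cos(n'x) dx = ½∫_0^π [sin((n+n')x) + sin((n−n')x)] dx, which is 0 when n+n' is even and 2n/(n²−n'²) when n+n' is odd (it need not vanish on (0, π)).
  u² squared terms: (-2)²·∫cos(3x)² dx = 4·π/2 = 2*π;  (5)²·∫sin(5x)² dx = 25·π/2 = 25*π/2;  (1)²·∫sin(2x)² dx = 1·π/2 = π/2.
  u² cross terms: 2·(-2)·(5)·∫cos(3x)·sin(5x) dx = -20·(0) = 0;  2·(-2)·(1)·∫cos(3x)·sin(2x) dx = -4·(-4/5) = 16/5;  2·(5)·(1)·∫sin(5x)·sin(2x) dx = 10·(0) = 0.
  So ∫_0^π u² dx = 2*π + 25*π/2 + π/2 + 0 + 16/5 + 0 = 16/5 + 15*π.
  (u')² squared terms: (2)²·∫cos(2x)² dx = 4·π/2 = 2*π;  (6)²·∫sin(3x)² dx = 36·π/2 = 18*π;  (25)²·∫cos(5x)² dx = 625·π/2 = 625*π/2.
  (u')² cross terms: 2·(2)·(6)·∫cos(2x)·sin(3x) dx = 24·(6/5) = 144/5;  2·(2)·(25)·∫cos(2x)·cos(5x) dx = 100·(0) = 0;  2·(6)·(25)·∫sin(3x)·cos(5x) dx = 300·(0) = 0.
  So ∫_0^π (u')² dx = 2*π + 18*π + 625*π/2 + 144/5 + 0 + 0 = 144/5 + 665*π/2.
||u||_{H^1}^2 = (16/5 + 15*π) + (144/5 + 665*π/2) = 32 + 695*π/2.


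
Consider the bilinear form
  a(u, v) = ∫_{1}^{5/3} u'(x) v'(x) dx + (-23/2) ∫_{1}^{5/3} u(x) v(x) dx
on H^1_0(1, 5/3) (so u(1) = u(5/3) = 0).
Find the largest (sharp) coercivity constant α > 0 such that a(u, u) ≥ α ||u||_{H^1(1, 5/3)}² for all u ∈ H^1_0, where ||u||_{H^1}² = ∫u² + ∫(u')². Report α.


α = (-46 + 9*π^2)/(4 + 9*π^2)

Coercivity of a(·,·) on H^1_0(1, 5/3) means a(u, u) ≥ α ||u||_{H^1}² for every u ∈ H^1_0.
The interval has length L = 2/3, and Poincaré/coercivity depend only on L. Here a(u, u) = ∫(u')² + (-23/2)·∫u².
Here c = -23/2 < 0 with |c| < (π/L)² = 9*π^2/4, so coercivity still holds. The condition a(u,u) ≥ α||u||_{H^1}² reads (1−α)∫(u')² ≥ (α−c)∫u². Any admissible α is ≤ 1 (rapidly oscillating u have ∫u²/∫(u')² → 0), and α = 1 would force 0 ≥ (1−c)∫u², impossible since c < 1; so 1−α > 0. By the sharp Poincaré inequality on H^1_0 of an interval of length L, ∫(u')² ≥ (π/L)²∫u² with equality for the first sine mode sin(π(x−x₀)/L) (x₀ the left endpoint), so the inequality holds for all u iff (1−α)(π/L)² ≥ α − c, i.e. α ≤ ((π/L)² + c)/((π/L)² + 1) = (1 + c(L/π)²)/(1 + (L/π)²). (Direct route, valid since c ≤ 0: Poincaré gives c∫u² ≥ c(L/π)²∫(u')², so a(u,u) ≥ (1 + c(L/π)²)∫(u')², while ||u||_{H^1}² ≤ (1 + (L/π)²)∫(u')²; dividing yields the same α.) With (π/L)² = 9*π^2/4 and c = -23/2, the largest admissible constant is α = ((π/L)² + c)/((π/L)² + 1).
Simplifying, α = (-46 + 9*π^2)/(4 + 9*π^2).


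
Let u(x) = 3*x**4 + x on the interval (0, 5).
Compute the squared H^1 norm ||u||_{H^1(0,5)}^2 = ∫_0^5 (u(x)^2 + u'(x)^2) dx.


||u||_{H^1}^2 = 75173480/21

The H^1 norm (squared) on an interval (0, L) is
  ||u||_{H^1}^2 = ∫_0^L u(x)^2 dx + ∫_0^L u'(x)^2 dx.
Compute u'(x) = 12*x**3 + 1.
Then u(x)^2 = 9*x**8 + 6*x**5 + x**2 and u'(x)^2 = 144*x**6 + 24*x**3 + 1.
Integrate each monomial from 0 to 5 using ∫_0^5 c·x^n dx = c·5^(n+1)/(n+1):
  ∫_0^5 u(x)^2 dx = ∫_0^5 (9*x^8 + 6*x^5 + x^2) dx. Term by term:
    ∫_0^5 9*x^8 dx = 1953125;  ∫_0^5 6*x^5 dx = 15625;  ∫_0^5 x^2 dx = 125/3.
  Sum: 1953125 + 15625 + 125/3 = 5906375/3.
  ∫_0^5 u'(x)^2 dx = ∫_0^5 (144*x^6 + 24*x^3 + 1) dx. Term by term:
    ∫_0^5 144*x^6 dx = 11250000/7;  ∫_0^5 24*x^3 dx = 3750;  ∫_0^5 1 dx = 5.
  Sum: 11250000/7 + 3750 + 5 = 11276285/7.
Adding: ||u||_{H^1}^2 = 5906375/3 + 11276285/7 = 75173480/21.


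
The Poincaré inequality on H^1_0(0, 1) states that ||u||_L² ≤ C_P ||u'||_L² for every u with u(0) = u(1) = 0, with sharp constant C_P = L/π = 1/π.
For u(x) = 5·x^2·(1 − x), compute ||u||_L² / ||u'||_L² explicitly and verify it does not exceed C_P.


||u||_L² / ||u'||_L² = sqrt(14)/14 < C_P = 1/π.

u(x) = 5·x^2·(1 − x), so u'(x) = 5*x*(2 - 3*x).
u(x) = 5·x^2·(1 − x) vanishes at x = 0 and x = 1, so u ∈ H^1_0(0, 1). Differentiate via the product rule and integrate the resulting polynomials term by term.
  ∫_0^1 u² dx = ∫_0^1 (25*x^6 - 50*x^5 + 25*x^4) dx. Term by term:
    ∫_0^1 25*x^6 dx = 25/7;  ∫_0^1 -50*x^5 dx = -25/3;  ∫_0^1 25*x^4 dx = 5.
  Sum: 25/7 − 25/3 + 5 = 5/21.
  ∫_0^1 (u')² dx = ∫_0^1 (225*x^4 - 300*x^3 + 100*x^2) dx. Term by term:
    ∫_0^1 225*x^4 dx = 45;  ∫_0^1 -300*x^3 dx = -75;  ∫_0^1 100*x^2 dx = 100/3.
  Sum: 45 − 75 + 100/3 = 10/3.
∫_0^1 u² dx = 5/21, so ||u||_L² = sqrt(105)/21.
∫_0^1 (u')² dx = 10/3, so ||u'||_L² = sqrt(30)/3.
Ratio ||u||_L² / ||u'||_L² = sqrt(14)/14.
Sharp Poincaré constant on H^1_0(0, 1) is C_P = L/π = 1/π, achieved by sin(π·x).
A polynomial bump cannot attain the sharp Poincaré constant (only the first sine eigenfunction does), so the ratio is strictly less than C_P, consistent with ||u||_L² ≤ C_P ||u'||_L².


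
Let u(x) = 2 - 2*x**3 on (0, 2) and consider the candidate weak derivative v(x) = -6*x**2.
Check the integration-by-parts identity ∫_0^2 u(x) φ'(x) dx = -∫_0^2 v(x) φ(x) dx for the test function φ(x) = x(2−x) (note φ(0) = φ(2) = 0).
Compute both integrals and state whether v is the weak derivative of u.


LHS = 48/5, RHS = 48/5. Yes, v = u' weakly.

u(x) = 2 - 2*x**3, classical derivative u'(x) = -6*x**2.
φ(x) = x(2−x), so φ'(x) = 2 - 2*x.
Note φ(0) = φ(2) = 0, so the boundary term u·φ vanishes.
LHS = ∫_0^2 u(x) φ'(x) dx = ∫_0^2 (4*x^4 - 4*x^3 - 4*x + 4) dx. Term by term:
  ∫_0^2 4*x^4 dx = 128/5;  ∫_0^2 -4*x^3 dx = -16;  ∫_0^2 -4*x dx = -8;
  ∫_0^2 4 dx = 8.
Sum: 128/5 − 16 − 8 + 8 = 48/5.
So LHS = 48/5.
∫_0^2 v(x) φ(x) dx = ∫_0^2 (6*x^4 - 12*x^3) dx. Term by term:
  ∫_0^2 6*x^4 dx = 192/5;  ∫_0^2 -12*x^3 dx = -48.
Sum: 192/5 − 48 = -48/5.
So RHS = -∫_0^2 v(x) φ(x) dx = 48/5.
LHS = RHS, so the identity holds for this test φ.
Moreover u is smooth here and v(x) = u'(x) = -6*x**2 pointwise, so the identity holds for every test function. Hence v is the weak derivative of u.


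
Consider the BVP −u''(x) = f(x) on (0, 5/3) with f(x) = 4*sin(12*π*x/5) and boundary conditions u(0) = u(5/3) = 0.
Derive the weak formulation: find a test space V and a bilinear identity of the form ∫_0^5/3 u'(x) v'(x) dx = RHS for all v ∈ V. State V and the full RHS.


V = H^1_0(0, 5/3) (so v(0) = v(5/3) = 0); weak form: ∫_0^5/3 u'v' dx = ∫_0^5/3 (4*sin(12*π*x/5)) v dx for all v ∈ V.

Multiply both sides by a test function v and integrate from 0 to 5/3:
  ∫_0^5/3 −u''(x) v(x) dx = ∫_0^5/3 f(x) v(x) dx.
Integrate the LHS by parts once:
  ∫_0^5/3 −u'' v dx = −[u'(x) v(x)]_0^5/3 + ∫_0^5/3 u'(x) v'(x) dx.
Thus ∫_0^5/3 u'(x) v'(x) dx = ∫_0^5/3 f(x) v(x) dx + [u'(x) v(x)]_0^5/3.
Choose V so that boundary terms are either known or forced to vanish.
u is Dirichlet: u(0) = u(5/3) = 0. Let V = H^1_0(0, 5/3); then v(0) = v(5/3) = 0, and [u' v]_0^5/3 = 0.
Weak formulation: find u (satisfying any essential BC) such that ∫_0^5/3 u'(x) v'(x) dx = ∫_0^5/3 f v dx for all v ∈ V.
Substituting f(x) = 4*sin(12*π*x/5), the right-hand side is ∫_0^5/3 (4*sin(12*π*x/5)) v dx.


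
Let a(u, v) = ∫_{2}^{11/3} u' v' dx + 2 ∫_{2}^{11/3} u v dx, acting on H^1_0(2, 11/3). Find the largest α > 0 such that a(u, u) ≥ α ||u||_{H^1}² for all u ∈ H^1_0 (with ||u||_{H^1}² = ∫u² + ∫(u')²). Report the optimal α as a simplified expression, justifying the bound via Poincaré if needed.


α = 1

Coercivity of a(·,·) on H^1_0(2, 11/3) means a(u, u) ≥ α ||u||_{H^1}² for every u ∈ H^1_0.
The interval has length L = 5/3, and Poincaré/coercivity depend only on L. Here a(u, u) = ∫(u')² + (2)·∫u².
Here c = 2 ≥ 1, so a(u,u) = ∫(u')² + c∫u² ≥ ∫(u')² + ∫u² = ||u||_{H^1}², i.e. α = 1 works. No larger α is possible: a(u,u) ≥ α||u||_{H^1}² means (1−α)∫(u')² ≥ (α−c)∫u², and for the modes u_n = sin(nπ(x−x₀)/L) (x₀ the left endpoint) one has ∫u_n²/∫(u_n')² = (L/(nπ))² → 0, so a(u_n,u_n)/||u_n||_{H^1}² → 1. Hence the optimal constant is α = 1.
Therefore α = 1.


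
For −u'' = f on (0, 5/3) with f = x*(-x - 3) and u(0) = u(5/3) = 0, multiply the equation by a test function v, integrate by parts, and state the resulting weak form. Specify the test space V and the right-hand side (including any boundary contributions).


V = H^1_0(0, 5/3) (so v(0) = v(5/3) = 0); weak form: ∫_0^5/3 u'v' dx = ∫_0^5/3 (x*(-x - 3)) v dx for all v ∈ V.

Multiply both sides by a test function v and integrate from 0 to 5/3:
  ∫_0^5/3 −u''(x) v(x) dx = ∫_0^5/3 f(x) v(x) dx.
Integrate the LHS by parts once:
  ∫_0^5/3 −u'' v dx = −[u'(x) v(x)]_0^5/3 + ∫_0^5/3 u'(x) v'(x) dx.
Thus ∫_0^5/3 u'(x) v'(x) dx = ∫_0^5/3 f(x) v(x) dx + [u'(x) v(x)]_0^5/3.
Choose V so that boundary terms are either known or forced to vanish.
u is Dirichlet: u(0) = u(5/3) = 0. Let V = H^1_0(0, 5/3); then v(0) = v(5/3) = 0, and [u' v]_0^5/3 = 0.
Weak formulation: find u (satisfying any essential BC) such that ∫_0^5/3 u'(x) v'(x) dx = ∫_0^5/3 f v dx for all v ∈ V.
Substituting f(x) = x*(-x - 3), the right-hand side is ∫_0^5/3 (x*(-x - 3)) v dx.


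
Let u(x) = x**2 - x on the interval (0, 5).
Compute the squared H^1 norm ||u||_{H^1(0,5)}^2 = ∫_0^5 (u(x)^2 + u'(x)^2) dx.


||u||_{H^1}^2 = 2855/6

The H^1 norm (squared) on an interval (0, L) is
  ||u||_{H^1}^2 = ∫_0^L u(x)^2 dx + ∫_0^L u'(x)^2 dx.
Compute u'(x) = 2*x - 1.
Then u(x)^2 = x**4 - 2*x**3 + x**2 and u'(x)^2 = 4*x**2 - 4*x + 1.
Integrate each monomial from 0 to 5 using ∫_0^5 c·x^n dx = c·5^(n+1)/(n+1):
  ∫_0^5 u(x)^2 dx = ∫_0^5 (x^4 - 2*x^3 + x^2) dx. Term by term:
    ∫_0^5 x^4 dx = 625;  ∫_0^5 -2*x^3 dx = -625/2;  ∫_0^5 x^2 dx = 125/3.
  Sum: 625 − 625/2 + 125/3 = 2125/6.
  ∫_0^5 u'(x)^2 dx = ∫_0^5 (4*x^2 - 4*x + 1) dx. Term by term:
    ∫_0^5 4*x^2 dx = 500/3;  ∫_0^5 -4*x dx = -50;  ∫_0^5 1 dx = 5.
  Sum: 500/3 − 50 + 5 = 365/3.
Adding: ||u||_{H^1}^2 = 2125/6 + 365/3 = 2855/6.


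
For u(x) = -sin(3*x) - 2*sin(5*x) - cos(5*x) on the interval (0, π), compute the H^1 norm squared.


||u||_{H^1(0,π)}^2 = 70*π

u'(x) = 5*sin(5*x) - 3*cos(3*x) - 10*cos(5*x).
Expand u² and (u')² and integrate term by term on (0, π), using: for integers n ≥ 1, ∫_0^π sin²(nx) dx = ∫_0^π cos²(nx) dx = π/2; for n ≠ n', ∫_0^π sin(nx)sin(n'x) dx = ∫_0^π cos(nx)cos(n'x) dx = 0; and by product-to-sum, ∫_0^π sin(nx)cos(n'x) dx = ½∫_0^π [sin((n+n')x) + sin((n−n')x)] dx, which is 0 when n+n' is even and 2n/(n²−n'²) when n+n' is odd (it need not vanish on (0, π)).
  u² squared terms: (-1)²·∫cos(5x)² dx = 1·π/2 = π/2;  (-1)²·∫sin(3x)² dx = 1·π/2 = π/2;  (-2)²·∫sin(5x)² dx = 4·π/2 = 2*π.
  u² cross terms: 2·(-1)·(-1)·∫cos(5x)·sin(3x) dx = 2·(0) = 0;  2·(-1)·(-2)·∫cos(5x)·sin(5x) dx = 4·(0) = 0;  2·(-1)·(-2)·∫sin(3x)·sin(5x) dx = 4·(0) = 0.
  So ∫_0^π u² dx = π/2 + π/2 + 2*π + 0 + 0 + 0 = 3*π.
  (u')² squared terms: (-10)²·∫cos(5x)² dx = 100·π/2 = 50*π;  (-3)²·∫cos(3x)² dx = 9·π/2 = 9*π/2;  (5)²·∫sin(5x)² dx = 25·π/2 = 25*π/2.
  (u')² cross terms: 2·(-10)·(-3)·∫cos(5x)·cos(3x) dx = 60·(0) = 0;  2·(-10)·(5)·∫cos(5x)·sin(5x) dx = -100·(0) = 0;  2·(-3)·(5)·∫cos(3x)·sin(5x) dx = -30·(0) = 0.
  So ∫_0^π (u')² dx = 50*π + 9*π/2 + 25*π/2 + 0 + 0 + 0 = 67*π.
||u||_{H^1}^2 = (3*π) + (67*π) = 70*π.


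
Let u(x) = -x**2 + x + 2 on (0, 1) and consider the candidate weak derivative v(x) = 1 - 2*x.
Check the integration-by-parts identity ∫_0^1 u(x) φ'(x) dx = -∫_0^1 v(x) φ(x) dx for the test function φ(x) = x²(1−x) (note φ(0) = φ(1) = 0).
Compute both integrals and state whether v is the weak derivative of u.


LHS = 1/60, RHS = 1/60. Yes, v = u' weakly.

u(x) = -x**2 + x + 2, classical derivative u'(x) = 1 - 2*x.
φ(x) = x²(1−x), so φ'(x) = x*(2 - 3*x).
Note φ(0) = φ(1) = 0, so the boundary term u·φ vanishes.
LHS = ∫_0^1 u(x) φ'(x) dx = ∫_0^1 (3*x^4 - 5*x^3 - 4*x^2 + 4*x) dx. Term by term:
  ∫_0^1 3*x^4 dx = 3/5;  ∫_0^1 -5*x^3 dx = -5/4;  ∫_0^1 -4*x^2 dx = -4/3;
  ∫_0^1 4*x dx = 2.
Sum: 3/5 − 5/4 − 4/3 + 2 = 1/60.
So LHS = 1/60.
∫_0^1 v(x) φ(x) dx = ∫_0^1 (2*x^4 - 3*x^3 + x^2) dx. Term by term:
  ∫_0^1 2*x^4 dx = 2/5;  ∫_0^1 -3*x^3 dx = -3/4;  ∫_0^1 x^2 dx = 1/3.
Sum: 2/5 − 3/4 + 1/3 = -1/60.
So RHS = -∫_0^1 v(x) φ(x) dx = 1/60.
LHS = RHS, so the identity holds for this test φ.
Moreover u is smooth here and v(x) = u'(x) = 1 - 2*x pointwise, so the identity holds for every test function. Hence v is the weak derivative of u.


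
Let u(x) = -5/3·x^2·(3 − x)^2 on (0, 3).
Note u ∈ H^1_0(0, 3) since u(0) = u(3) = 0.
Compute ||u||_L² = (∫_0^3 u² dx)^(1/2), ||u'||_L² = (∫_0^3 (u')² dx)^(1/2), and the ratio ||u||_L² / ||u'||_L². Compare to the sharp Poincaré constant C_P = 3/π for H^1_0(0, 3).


||u||_L² / ||u'||_L² = sqrt(3)/2 < C_P = 3/π.

u(x) = -5/3·x^2·(3 − x)^2, so u'(x) = 10*x*(x*(3 - x) - (x - 3)^2)/3.
u(x) = -5/3·x^2·(3 − x)^2 vanishes at x = 0 and x = 3, so u ∈ H^1_0(0, 3). Differentiate via the product rule and integrate the resulting polynomials term by term.
  ∫_0^3 u² dx = ∫_0^3 (25*x^8/9 - 100*x^7/3 + 150*x^6 - 300*x^5 + 225*x^4) dx. Term by term:
    ∫_0^3 25*x^8/9 dx = 6075;  ∫_0^3 -100*x^7/3 dx = -54675/2;  ∫_0^3 150*x^6 dx = 328050/7;
    ∫_0^3 -300*x^5 dx = -36450;  ∫_0^3 225*x^4 dx = 10935.
  Sum: 6075 − 54675/2 + 328050/7 − 36450 + 10935 = 1215/14.
  ∫_0^3 (u')² dx = ∫_0^3 (400*x^6/9 - 400*x^5 + 1300*x^4 - 1800*x^3 + 900*x^2) dx. Term by term:
    ∫_0^3 400*x^6/9 dx = 97200/7;  ∫_0^3 -400*x^5 dx = -48600;  ∫_0^3 1300*x^4 dx = 63180;
    ∫_0^3 -1800*x^3 dx = -36450;  ∫_0^3 900*x^2 dx = 8100.
  Sum: 97200/7 − 48600 + 63180 − 36450 + 8100 = 810/7.
∫_0^3 u² dx = 1215/14, so ||u||_L² = 9*sqrt(210)/14.
∫_0^3 (u')² dx = 810/7, so ||u'||_L² = 9*sqrt(70)/7.
Ratio ||u||_L² / ||u'||_L² = sqrt(3)/2.
Sharp Poincaré constant on H^1_0(0, 3) is C_P = L/π = 3/π, achieved by sin(π/3·x).
A polynomial bump cannot attain the sharp Poincaré constant (only the first sine eigenfunction does), so the ratio is strictly less than C_P, consistent with ||u||_L² ≤ C_P ||u'||_L².


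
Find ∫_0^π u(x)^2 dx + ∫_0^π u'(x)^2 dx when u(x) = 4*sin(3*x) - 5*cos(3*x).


||u||_{H^1(0,π)}^2 = 205*π

u'(x) = 15*sin(3*x) + 12*cos(3*x).
Expand u² and (u')² and integrate term by term on (0, π), using: for integers n ≥ 1, ∫_0^π sin²(nx) dx = ∫_0^π cos²(nx) dx = π/2; for n ≠ n', ∫_0^π sin(nx)sin(n'x) dx = ∫_0^π cos(nx)cos(n'x) dx = 0; and by product-to-sum, ∫_0^π sin(nx)cos(n'x) dx = ½∫_0^π [sin((n+n')x) + sin((n−n')x)] dx, which is 0 when n+n' is even and 2n/(n²−n'²) when n+n' is odd (it need not vanish on (0, π)).
  u² squared terms: (-5)²·∫cos(3x)² dx = 25·π/2 = 25*π/2;  (4)²·∫sin(3x)² dx = 16·π/2 = 8*π.
  u² cross terms: 2·(-5)·(4)·∫cos(3x)·sin(3x) dx = -40·(0) = 0.
  So ∫_0^π u² dx = 25*π/2 + 8*π + 0 = 41*π/2.
  (u')² squared terms: (12)²·∫cos(3x)² dx = 144·π/2 = 72*π;  (15)²·∫sin(3x)² dx = 225·π/2 = 225*π/2.
  (u')² cross terms: 2·(12)·(15)·∫cos(3x)·sin(3x) dx = 360·(0) = 0.
  So ∫_0^π (u')² dx = 72*π + 225*π/2 + 0 = 369*π/2.
||u||_{H^1}^2 = (41*π/2) + (369*π/2) = 205*π.


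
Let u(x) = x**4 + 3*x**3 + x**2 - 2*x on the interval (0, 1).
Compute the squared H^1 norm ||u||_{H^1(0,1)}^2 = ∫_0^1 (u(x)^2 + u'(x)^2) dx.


||u||_{H^1}^2 = 36437/1260

The H^1 norm (squared) on an interval (0, L) is
  ||u||_{H^1}^2 = ∫_0^L u(x)^2 dx + ∫_0^L u'(x)^2 dx.
Compute u'(x) = 4*x**3 + 9*x**2 + 2*x - 2.
Then u(x)^2 = x**8 + 6*x**7 + 11*x**6 + 2*x**5 - 11*x**4 - 4*x**3 + 4*x**2 and u'(x)^2 = 16*x**6 + 72*x**5 + 97*x**4 + 20*x**3 - 32*x**2 - 8*x + 4.
Integrate each monomial from 0 to 1 using ∫_0^1 c·x^n dx = c·1^(n+1)/(n+1):
  ∫_0^1 u(x)^2 dx = ∫_0^1 (x^8 + 6*x^7 + 11*x^6 + 2*x^5 - 11*x^4 - 4*x^3 + 4*x^2) dx. Term by term:
    ∫_0^1 x^8 dx = 1/9;  ∫_0^1 6*x^7 dx = 3/4;  ∫_0^1 11*x^6 dx = 11/7;
    ∫_0^1 2*x^5 dx = 1/3;  ∫_0^1 -11*x^4 dx = -11/5;  ∫_0^1 -4*x^3 dx = -1;
    ∫_0^1 4*x^2 dx = 4/3.
  Sum: 1/9 + 3/4 + 11/7 + 1/3 − 11/5 − 1 + 4/3 = 1133/1260.
  ∫_0^1 u'(x)^2 dx = ∫_0^1 (16*x^6 + 72*x^5 + 97*x^4 + 20*x^3 - 32*x^2 - 8*x + 4) dx. Term by term:
    ∫_0^1 16*x^6 dx = 16/7;  ∫_0^1 72*x^5 dx = 12;  ∫_0^1 97*x^4 dx = 97/5;
    ∫_0^1 20*x^3 dx = 5;  ∫_0^1 -32*x^2 dx = -32/3;  ∫_0^1 -8*x dx = -4;
    ∫_0^1 4 dx = 4.
  Sum: 16/7 + 12 + 97/5 + 5 − 32/3 − 4 + 4 = 2942/105.
Adding: ||u||_{H^1}^2 = 1133/1260 + 2942/105 = 36437/1260.


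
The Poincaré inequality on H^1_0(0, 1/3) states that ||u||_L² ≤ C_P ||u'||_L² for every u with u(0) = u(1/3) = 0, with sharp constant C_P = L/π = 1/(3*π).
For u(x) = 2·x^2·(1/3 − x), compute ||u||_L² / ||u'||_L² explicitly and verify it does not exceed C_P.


||u||_L² / ||u'||_L² = sqrt(14)/42 < C_P = 1/(3*π).

u(x) = 2·x^2·(1/3 − x), so u'(x) = 2*x*(2 - 9*x)/3.
u(x) = 2·x^2·(1/3 − x) vanishes at x = 0 and x = 1/3, so u ∈ H^1_0(0, 1/3). Differentiate via the product rule and integrate the resulting polynomials term by term.
  ∫_0^1/3 u² dx = ∫_0^1/3 (4*x^6 - 8*x^5/3 + 4*x^4/9) dx. Term by term:
    ∫_0^1/3 4*x^6 dx = 4/15309;  ∫_0^1/3 -8*x^5/3 dx = -4/6561;  ∫_0^1/3 4*x^4/9 dx = 4/10935.
  Sum: 4/15309 − 4/6561 + 4/10935 = 4/229635.
  ∫_0^1/3 (u')² dx = ∫_0^1/3 (36*x^4 - 16*x^3 + 16*x^2/9) dx. Term by term:
    ∫_0^1/3 36*x^4 dx = 4/135;  ∫_0^1/3 -16*x^3 dx = -4/81;  ∫_0^1/3 16*x^2/9 dx = 16/729.
  Sum: 4/135 − 4/81 + 16/729 = 8/3645.
∫_0^1/3 u² dx = 4/229635, so ||u||_L² = 2*sqrt(35)/2835.
∫_0^1/3 (u')² dx = 8/3645, so ||u'||_L² = 2*sqrt(10)/135.
Ratio ||u||_L² / ||u'||_L² = sqrt(14)/42.
Sharp Poincaré constant on H^1_0(0, 1/3) is C_P = L/π = 1/(3*π), achieved by sin(3*π·x).
A polynomial bump cannot attain the sharp Poincaré constant (only the first sine eigenfunction does), so the ratio is strictly less than C_P, consistent with ||u||_L² ≤ C_P ||u'||_L².
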